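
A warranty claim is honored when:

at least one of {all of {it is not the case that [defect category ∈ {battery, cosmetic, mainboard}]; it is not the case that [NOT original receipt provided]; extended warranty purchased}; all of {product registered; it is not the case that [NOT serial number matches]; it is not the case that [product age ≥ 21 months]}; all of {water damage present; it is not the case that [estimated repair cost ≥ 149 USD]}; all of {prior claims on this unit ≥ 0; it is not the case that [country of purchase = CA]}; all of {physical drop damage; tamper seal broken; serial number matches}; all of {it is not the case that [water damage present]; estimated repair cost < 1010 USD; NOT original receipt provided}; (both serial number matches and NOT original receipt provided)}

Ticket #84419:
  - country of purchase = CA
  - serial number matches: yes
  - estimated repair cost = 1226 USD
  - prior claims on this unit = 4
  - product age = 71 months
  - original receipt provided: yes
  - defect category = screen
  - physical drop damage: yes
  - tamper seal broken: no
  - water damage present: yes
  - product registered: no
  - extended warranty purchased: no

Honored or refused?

Refused

Atomic conditions:
  defect category ∈ {battery, cosmetic, mainboard}: screen is not in the set → false
  NOT original receipt provided: yes → false
  extended warranty purchased: no → false
  product registered: no → false
  NOT serial number matches: yes → false
  product age ≥ 21 months: 71 ≥ 21 is true
  water damage present: yes → true
  estimated repair cost ≥ 149 USD: 1226 ≥ 149 is true
  prior claims on this unit ≥ 0: 4 ≥ 0 is true
  country of purchase = CA: CA == CA is true
  physical drop damage: yes → true
  tamper seal broken: no → false
  serial number matches: yes → true
  estimated repair cost < 1010 USD: 1226 < 1010 is false
Combine:
[1.1] NOT false = true
[1.2] NOT false = true
[1] true AND true AND false = false
[2.2] NOT false = true
[2.3] NOT true = false
[2] false AND true AND false = false
[3.2] NOT true = false
[3] true AND false = false
[4.2] NOT true = false
[4] true AND false = false
[5] true AND false AND true = false
[6.1] NOT true = false
[6] false AND false AND false = false
[7] true AND false = false
[root] false OR false OR false OR false OR false OR false OR false = false
Overall: false → refused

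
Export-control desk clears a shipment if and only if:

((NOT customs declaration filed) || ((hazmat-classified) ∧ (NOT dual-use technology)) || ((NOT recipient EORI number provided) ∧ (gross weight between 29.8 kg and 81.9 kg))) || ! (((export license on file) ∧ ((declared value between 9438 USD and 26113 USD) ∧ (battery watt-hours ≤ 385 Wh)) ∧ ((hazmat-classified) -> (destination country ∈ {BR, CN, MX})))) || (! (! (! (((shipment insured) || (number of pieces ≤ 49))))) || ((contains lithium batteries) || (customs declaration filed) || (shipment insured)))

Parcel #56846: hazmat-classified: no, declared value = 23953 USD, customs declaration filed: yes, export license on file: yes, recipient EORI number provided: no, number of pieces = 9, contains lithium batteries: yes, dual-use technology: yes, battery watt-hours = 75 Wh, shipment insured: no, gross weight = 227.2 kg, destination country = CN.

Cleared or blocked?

Atomic conditions:
  NOT customs declaration filed: yes → false
  hazmat-classified: no → false
  NOT dual-use technology: yes → false
  NOT recipient EORI number provided: no → true
  gross weight between 29.8 kg and 81.9 kg: 227.2 in [29.8, 81.9] is false
  export license on file: yes → true
  declared value between 9438 USD and 26113 USD: 23953 in [9438, 26113] is true
  battery watt-hours ≤ 385 Wh: 75 ≤ 385 is true
  destination country ∈ {BR, CN, MX}: CN is in the set → true
  shipment insured: no → false
  number of pieces ≤ 49: 9 ≤ 49 is true
  contains lithium batteries: yes → true
  customs declaration filed: yes → true
Combine:
[1.2] false AND false = false
[1.3] true AND false = false
[1] false OR false OR false = false
[2.1.2] true AND true = true
[2.1.3] false → true (antecedent false ⇒ implication holds) = true
[2.1] true AND true AND true = true
[2] NOT true = false
[3.1.1.1.1] false OR true = true
[3.1.1.1] NOT true = false
[3.1.1] NOT false = true
[3.1] NOT true = false
[3.2] true OR true OR false = true
[3] false OR true = true
[root] false OR false OR true = true
Overall: true → cleared

Cleared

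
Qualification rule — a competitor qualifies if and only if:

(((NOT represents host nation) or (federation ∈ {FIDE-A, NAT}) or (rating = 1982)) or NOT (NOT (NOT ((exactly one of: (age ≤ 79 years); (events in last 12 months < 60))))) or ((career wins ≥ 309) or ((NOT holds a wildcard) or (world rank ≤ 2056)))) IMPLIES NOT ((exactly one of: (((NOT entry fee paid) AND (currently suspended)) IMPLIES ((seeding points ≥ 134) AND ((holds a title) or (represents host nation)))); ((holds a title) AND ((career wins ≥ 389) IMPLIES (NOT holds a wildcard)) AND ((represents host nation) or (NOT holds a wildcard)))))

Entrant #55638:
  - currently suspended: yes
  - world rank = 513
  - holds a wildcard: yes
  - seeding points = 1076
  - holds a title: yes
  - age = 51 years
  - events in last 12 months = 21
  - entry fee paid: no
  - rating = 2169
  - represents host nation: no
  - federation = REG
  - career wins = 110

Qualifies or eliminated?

Eliminated

Atomic conditions:
  NOT represents host nation: no → true
  federation ∈ {FIDE-A, NAT}: REG is not in the set → false
  rating = 1982: 2169 == 1982 is false
  age ≤ 79 years: 51 ≤ 79 is true
  events in last 12 months < 60: 21 < 60 is true
  career wins ≥ 309: 110 ≥ 309 is false
  NOT holds a wildcard: yes → false
  world rank ≤ 2056: 513 ≤ 2056 is true
  NOT entry fee paid: no → true
  currently suspended: yes → true
  seeding points ≥ 134: 1076 ≥ 134 is true
  holds a title: yes → true
  represents host nation: no → false
  career wins ≥ 389: 110 ≥ 389 is false
Combine:
[1.1] true OR false OR false = true
[1.2.1.1.1] exactly-one(true, true) = false
[1.2.1.1] NOT false = true
[1.2.1] NOT true = false
[1.2] NOT false = true
[1.3.2] false OR true = true
[1.3] false OR true = true
[1] true OR true OR true = true
[2.1.1.1] true AND true = true
[2.1.1.2.2] true OR false = true
[2.1.1.2] true AND true = true
[2.1.1] true → true = true
[2.1.2.2] false → false (antecedent false ⇒ implication holds) = true
[2.1.2.3] false OR false = false
[2.1.2] true AND true AND false = false
[2.1] exactly-one(true, false) = true
[2] NOT true = false
[root] true → false = false
Overall: false → eliminated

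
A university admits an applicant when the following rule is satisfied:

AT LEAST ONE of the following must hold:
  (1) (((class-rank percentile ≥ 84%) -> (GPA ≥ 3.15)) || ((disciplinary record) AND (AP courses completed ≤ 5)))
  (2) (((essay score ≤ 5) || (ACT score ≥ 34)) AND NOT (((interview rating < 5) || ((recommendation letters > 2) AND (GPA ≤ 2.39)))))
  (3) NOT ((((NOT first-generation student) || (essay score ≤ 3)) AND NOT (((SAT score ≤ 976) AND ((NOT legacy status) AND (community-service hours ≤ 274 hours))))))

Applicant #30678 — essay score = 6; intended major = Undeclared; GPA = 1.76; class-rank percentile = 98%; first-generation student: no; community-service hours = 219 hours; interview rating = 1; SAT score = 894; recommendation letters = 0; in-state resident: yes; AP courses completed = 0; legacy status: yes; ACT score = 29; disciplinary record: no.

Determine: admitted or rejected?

Atomic conditions:
  class-rank percentile ≥ 84%: 98 ≥ 84 is true
  GPA ≥ 3.15: 1.76 ≥ 3.15 is false
  disciplinary record: no → false
  AP courses completed ≤ 5: 0 ≤ 5 is true
  essay score ≤ 5: 6 ≤ 5 is false
  ACT score ≥ 34: 29 ≥ 34 is false
  interview rating < 5: 1 < 5 is true
  recommendation letters > 2: 0 > 2 is false
  GPA ≤ 2.39: 1.76 ≤ 2.39 is true
  NOT first-generation student: no → true
  essay score ≤ 3: 6 ≤ 3 is false
  SAT score ≤ 976: 894 ≤ 976 is true
  NOT legacy status: yes → false
  community-service hours ≤ 274 hours: 219 ≤ 274 is true
Combine:
[1.1] true → false = false
[1.2] false AND true = false
[1] false OR false = false
[2.1] false OR false = false
[2.2.1.2] false AND true = false
[2.2.1] true OR false = true
[2.2] NOT true = false
[2] false AND false = false
[3.1.1] true OR false = true
[3.1.2.1.2] false AND true = false
[3.1.2.1] true AND false = false
[3.1.2] NOT false = true
[3.1] true AND true = true
[3] NOT true = false
[root] false OR false OR false = false
Overall: false → rejected

Rejected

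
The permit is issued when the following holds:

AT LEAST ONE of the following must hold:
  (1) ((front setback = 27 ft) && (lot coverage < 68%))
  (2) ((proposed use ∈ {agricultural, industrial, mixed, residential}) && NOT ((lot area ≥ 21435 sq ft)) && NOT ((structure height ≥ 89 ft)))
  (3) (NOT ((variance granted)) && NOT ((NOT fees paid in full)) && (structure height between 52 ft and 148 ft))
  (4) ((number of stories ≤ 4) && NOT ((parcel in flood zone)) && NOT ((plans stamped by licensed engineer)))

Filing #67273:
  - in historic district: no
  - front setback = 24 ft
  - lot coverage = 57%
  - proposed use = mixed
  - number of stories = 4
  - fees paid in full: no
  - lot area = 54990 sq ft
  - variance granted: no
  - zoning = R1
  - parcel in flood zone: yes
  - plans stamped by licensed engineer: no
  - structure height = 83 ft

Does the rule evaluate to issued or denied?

Atomic conditions:
  front setback = 27 ft: 24 == 27 is false
  lot coverage < 68%: 57 < 68 is true
  proposed use ∈ {agricultural, industrial, mixed, residential}: mixed is in the set → true
  lot area ≥ 21435 sq ft: 54990 ≥ 21435 is true
  structure height ≥ 89 ft: 83 ≥ 89 is false
  variance granted: no → false
  NOT fees paid in full: no → true
  structure height between 52 ft and 148 ft: 83 in [52, 148] is true
  number of stories ≤ 4: 4 ≤ 4 is true
  parcel in flood zone: yes → true
  plans stamped by licensed engineer: no → false
Combine:
[1] false AND true = false
[2.2] NOT true = false
[2.3] NOT false = true
[2] true AND false AND true = false
[3.1] NOT false = true
[3.2] NOT true = false
[3] true AND false AND true = false
[4.2] NOT true = false
[4.3] NOT false = true
[4] true AND false AND true = false
[root] false OR false OR false OR false = false
Overall: false → denied

Denied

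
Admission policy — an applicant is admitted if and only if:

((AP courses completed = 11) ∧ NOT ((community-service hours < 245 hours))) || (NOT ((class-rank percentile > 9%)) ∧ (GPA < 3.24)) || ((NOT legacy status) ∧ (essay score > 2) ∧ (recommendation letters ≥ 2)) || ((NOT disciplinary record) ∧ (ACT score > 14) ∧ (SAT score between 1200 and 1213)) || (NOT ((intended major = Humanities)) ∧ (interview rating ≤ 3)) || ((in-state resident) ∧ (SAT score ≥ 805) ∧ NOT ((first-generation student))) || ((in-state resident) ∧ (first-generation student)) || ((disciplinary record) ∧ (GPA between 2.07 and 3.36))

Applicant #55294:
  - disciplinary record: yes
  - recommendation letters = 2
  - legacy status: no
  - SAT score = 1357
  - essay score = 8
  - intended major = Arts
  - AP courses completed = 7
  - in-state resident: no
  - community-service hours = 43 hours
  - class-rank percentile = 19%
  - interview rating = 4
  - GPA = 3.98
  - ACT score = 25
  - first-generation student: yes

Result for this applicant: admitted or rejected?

Atomic conditions:
  AP courses completed = 11: 7 == 11 is false
  community-service hours < 245 hours: 43 < 245 is true
  class-rank percentile > 9%: 19 > 9 is true
  GPA < 3.24: 3.98 < 3.24 is false
  NOT legacy status: no → true
  essay score > 2: 8 > 2 is true
  recommendation letters ≥ 2: 2 ≥ 2 is true
  NOT disciplinary record: yes → false
  ACT score > 14: 25 > 14 is true
  SAT score between 1200 and 1213: 1357 in [1200, 1213] is false
  intended major = Humanities: Arts == Humanities is false
  interview rating ≤ 3: 4 ≤ 3 is false
  in-state resident: no → false
  SAT score ≥ 805: 1357 ≥ 805 is true
  first-generation student: yes → true
  disciplinary record: yes → true
  GPA between 2.07 and 3.36: 3.98 in [2.07, 3.36] is false
Combine:
[1.2] NOT true = false
[1] false AND false = false
[2.1] NOT true = false
[2] false AND false = false
[3] true AND true AND true = true
[4] false AND true AND false = false
[5.1] NOT false = true
[5] true AND false = false
[6.3] NOT true = false
[6] false AND true AND false = false
[7] false AND true = false
[8] true AND false = false
[root] false OR false OR true OR false OR false OR false OR false OR false = true
Overall: true → admitted

Admitted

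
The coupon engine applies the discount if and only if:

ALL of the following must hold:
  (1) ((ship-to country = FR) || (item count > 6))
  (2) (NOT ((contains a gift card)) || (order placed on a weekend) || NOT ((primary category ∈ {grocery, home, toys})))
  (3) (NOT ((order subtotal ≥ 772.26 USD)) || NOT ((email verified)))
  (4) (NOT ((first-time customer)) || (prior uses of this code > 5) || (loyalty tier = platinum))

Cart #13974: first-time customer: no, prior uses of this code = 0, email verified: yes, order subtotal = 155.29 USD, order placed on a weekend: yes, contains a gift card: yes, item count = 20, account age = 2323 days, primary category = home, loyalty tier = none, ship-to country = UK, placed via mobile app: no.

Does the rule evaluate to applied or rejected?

Atomic conditions:
  ship-to country = FR: UK == FR is false
  item count > 6: 20 > 6 is true
  contains a gift card: yes → true
  order placed on a weekend: yes → true
  primary category ∈ {grocery, home, toys}: home is in the set → true
  order subtotal ≥ 772.26 USD: 155.29 ≥ 772.26 is false
  email verified: yes → true
  first-time customer: no → false
  prior uses of this code > 5: 0 > 5 is false
  loyalty tier = platinum: none == platinum is false
Combine:
[1] false OR true = true
[2.1] NOT true = false
[2.3] NOT true = false
[2] false OR true OR false = true
[3.1] NOT false = true
[3.2] NOT true = false
[3] true OR false = true
[4.1] NOT false = true
[4] true OR false OR false = true
[root] true AND true AND true AND true = true
Overall: true → applied

Applied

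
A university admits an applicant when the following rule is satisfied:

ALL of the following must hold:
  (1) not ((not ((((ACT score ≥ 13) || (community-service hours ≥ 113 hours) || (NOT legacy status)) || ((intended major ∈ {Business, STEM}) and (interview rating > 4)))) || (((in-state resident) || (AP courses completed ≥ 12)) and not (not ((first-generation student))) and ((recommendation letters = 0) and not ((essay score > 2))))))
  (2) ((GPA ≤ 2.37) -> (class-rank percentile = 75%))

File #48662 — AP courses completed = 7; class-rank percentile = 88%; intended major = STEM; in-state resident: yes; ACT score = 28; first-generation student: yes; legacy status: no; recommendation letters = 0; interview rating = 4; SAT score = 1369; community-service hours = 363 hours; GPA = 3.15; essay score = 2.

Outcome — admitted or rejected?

Atomic conditions:
  ACT score ≥ 13: 28 ≥ 13 is true
  community-service hours ≥ 113 hours: 363 ≥ 113 is true
  NOT legacy status: no → true
  intended major ∈ {Business, STEM}: STEM is in the set → true
  interview rating > 4: 4 > 4 is false
  in-state resident: yes → true
  AP courses completed ≥ 12: 7 ≥ 12 is false
  first-generation student: yes → true
  recommendation letters = 0: 0 == 0 is true
  essay score > 2: 2 > 2 is false
  GPA ≤ 2.37: 3.15 ≤ 2.37 is false
  class-rank percentile = 75%: 88 == 75 is false
Combine:
[1.1.1.1.1] true OR true OR true = true
[1.1.1.1.2] true AND false = false
[1.1.1.1] true OR false = true
[1.1.1] NOT true = false
[1.1.2.1] true OR false = true
[1.1.2.2.1] NOT true = false
[1.1.2.2] NOT false = true
[1.1.2.3.2] NOT false = true
[1.1.2.3] true AND true = true
[1.1.2] true AND true AND true = true
[1.1] false OR true = true
[1] NOT true = false
[2] false → false (antecedent false ⇒ implication holds) = true
[root] false AND true = false
Overall: false → rejected

Rejected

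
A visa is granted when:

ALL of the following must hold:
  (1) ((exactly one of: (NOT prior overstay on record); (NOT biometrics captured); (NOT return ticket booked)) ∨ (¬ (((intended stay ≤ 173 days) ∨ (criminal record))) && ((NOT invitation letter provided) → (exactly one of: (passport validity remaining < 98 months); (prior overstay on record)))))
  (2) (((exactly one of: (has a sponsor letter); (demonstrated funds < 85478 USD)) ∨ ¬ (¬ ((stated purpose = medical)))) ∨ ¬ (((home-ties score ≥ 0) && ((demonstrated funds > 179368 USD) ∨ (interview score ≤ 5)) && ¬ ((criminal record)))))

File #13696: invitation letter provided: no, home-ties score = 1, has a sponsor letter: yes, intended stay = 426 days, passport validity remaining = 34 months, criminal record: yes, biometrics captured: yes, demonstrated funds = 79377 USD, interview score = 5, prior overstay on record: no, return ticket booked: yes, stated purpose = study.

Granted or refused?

Atomic conditions:
  NOT prior overstay on record: no → true
  NOT biometrics captured: yes → false
  NOT return ticket booked: yes → false
  intended stay ≤ 173 days: 426 ≤ 173 is false
  criminal record: yes → true
  NOT invitation letter provided: no → true
  passport validity remaining < 98 months: 34 < 98 is true
  prior overstay on record: no → false
  has a sponsor letter: yes → true
  demonstrated funds < 85478 USD: 79377 < 85478 is true
  stated purpose = medical: study == medical is false
  home-ties score ≥ 0: 1 ≥ 0 is true
  demonstrated funds > 179368 USD: 79377 > 179368 is false
  interview score ≤ 5: 5 ≤ 5 is true
Combine:
[1.1] exactly-one(true, false, false) = true
[1.2.1.1] false OR true = true
[1.2.1] NOT true = false
[1.2.2.2] exactly-one(true, false) = true
[1.2.2] true → true = true
[1.2] false AND true = false
[1] true OR false = true
[2.1.1] exactly-one(true, true) = false
[2.1.2.1] NOT false = true
[2.1.2] NOT true = false
[2.1] false OR false = false
[2.2.1.2] false OR true = true
[2.2.1.3] NOT true = false
[2.2.1] true AND true AND false = false
[2.2] NOT false = true
[2] false OR true = true
[root] true AND true = true
Overall: true → granted

Granted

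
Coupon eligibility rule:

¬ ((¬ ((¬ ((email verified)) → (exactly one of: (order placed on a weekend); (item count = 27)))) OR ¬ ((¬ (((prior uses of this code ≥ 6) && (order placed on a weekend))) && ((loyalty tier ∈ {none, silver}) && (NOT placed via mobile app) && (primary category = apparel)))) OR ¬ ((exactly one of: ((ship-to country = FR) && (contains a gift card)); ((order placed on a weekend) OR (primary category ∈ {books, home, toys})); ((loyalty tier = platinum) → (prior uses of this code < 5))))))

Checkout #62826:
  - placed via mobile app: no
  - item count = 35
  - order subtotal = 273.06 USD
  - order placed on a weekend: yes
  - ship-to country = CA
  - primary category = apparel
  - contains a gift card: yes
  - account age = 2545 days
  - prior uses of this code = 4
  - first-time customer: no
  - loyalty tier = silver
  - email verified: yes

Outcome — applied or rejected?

Rejected

Atomic conditions:
  email verified: yes → true
  order placed on a weekend: yes → true
  item count = 27: 35 == 27 is false
  prior uses of this code ≥ 6: 4 ≥ 6 is false
  loyalty tier ∈ {none, silver}: silver is in the set → true
  NOT placed via mobile app: no → true
  primary category = apparel: apparel == apparel is true
  ship-to country = FR: CA == FR is false
  contains a gift card: yes → true
  primary category ∈ {books, home, toys}: apparel is not in the set → false
  loyalty tier = platinum: silver == platinum is false
  prior uses of this code < 5: 4 < 5 is true
Combine:
[1.1.1.1] NOT true = false
[1.1.1.2] exactly-one(true, false) = true
[1.1.1] false → true (antecedent false ⇒ implication holds) = true
[1.1] NOT true = false
[1.2.1.1.1] false AND true = false
[1.2.1.1] NOT false = true
[1.2.1.2] true AND true AND true = true
[1.2.1] true AND true = true
[1.2] NOT true = false
[1.3.1.1] false AND true = false
[1.3.1.2] true OR false = true
[1.3.1.3] false → true (antecedent false ⇒ implication holds) = true
[1.3.1] exactly-one(false, true, true) = false
[1.3] NOT false = true
[1] false OR false OR true = true
[root] NOT true = false
Overall: false → rejected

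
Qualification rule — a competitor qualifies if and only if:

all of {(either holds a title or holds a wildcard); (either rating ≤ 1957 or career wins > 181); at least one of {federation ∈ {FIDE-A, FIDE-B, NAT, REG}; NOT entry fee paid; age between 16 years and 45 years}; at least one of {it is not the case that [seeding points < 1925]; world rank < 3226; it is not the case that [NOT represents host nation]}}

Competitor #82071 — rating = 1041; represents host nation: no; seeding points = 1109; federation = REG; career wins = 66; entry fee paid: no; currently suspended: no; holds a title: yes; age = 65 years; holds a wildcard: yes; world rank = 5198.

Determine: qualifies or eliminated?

Atomic conditions:
  holds a title: yes → true
  holds a wildcard: yes → true
  rating ≤ 1957: 1041 ≤ 1957 is true
  career wins > 181: 66 > 181 is false
  federation ∈ {FIDE-A, FIDE-B, NAT, REG}: REG is in the set → true
  NOT entry fee paid: no → true
  age between 16 years and 45 years: 65 in [16, 45] is false
  seeding points < 1925: 1109 < 1925 is true
  world rank < 3226: 5198 < 3226 is false
  NOT represents host nation: no → true
Combine:
[1] true OR true = true
[2] true OR false = true
[3] true OR true OR false = true
[4.1] NOT true = false
[4.3] NOT true = false
[4] false OR false OR false = false
[root] true AND true AND true AND false = false
Overall: false → eliminated

Eliminated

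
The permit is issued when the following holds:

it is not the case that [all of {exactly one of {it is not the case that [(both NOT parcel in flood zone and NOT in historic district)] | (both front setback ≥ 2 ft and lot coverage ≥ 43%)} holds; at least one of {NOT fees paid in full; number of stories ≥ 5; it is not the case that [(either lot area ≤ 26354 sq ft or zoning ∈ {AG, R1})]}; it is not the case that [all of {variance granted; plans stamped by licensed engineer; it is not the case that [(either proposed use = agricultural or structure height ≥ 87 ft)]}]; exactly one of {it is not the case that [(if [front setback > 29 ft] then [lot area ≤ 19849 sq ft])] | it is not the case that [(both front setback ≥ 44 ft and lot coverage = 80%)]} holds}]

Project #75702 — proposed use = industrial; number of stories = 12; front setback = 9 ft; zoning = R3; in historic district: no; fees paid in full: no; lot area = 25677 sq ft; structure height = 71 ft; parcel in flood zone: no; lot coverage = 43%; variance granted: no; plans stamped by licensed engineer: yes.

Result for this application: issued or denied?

Atomic conditions:
  NOT parcel in flood zone: no → true
  NOT in historic district: no → true
  front setback ≥ 2 ft: 9 ≥ 2 is true
  lot coverage ≥ 43%: 43 ≥ 43 is true
  NOT fees paid in full: no → true
  number of stories ≥ 5: 12 ≥ 5 is true
  lot area ≤ 26354 sq ft: 25677 ≤ 26354 is true
  zoning ∈ {AG, R1}: R3 is not in the set → false
  variance granted: no → false
  plans stamped by licensed engineer: yes → true
  proposed use = agricultural: industrial == agricultural is false
  structure height ≥ 87 ft: 71 ≥ 87 is false
  front setback > 29 ft: 9 > 29 is false
  lot area ≤ 19849 sq ft: 25677 ≤ 19849 is false
  front setback ≥ 44 ft: 9 ≥ 44 is false
  lot coverage = 80%: 43 == 80 is false
Combine:
[1.1.1.1] true AND true = true
[1.1.1] NOT true = false
[1.1.2] true AND true = true
[1.1] exactly-one(false, true) = true
[1.2.3.1] true OR false = true
[1.2.3] NOT true = false
[1.2] true OR true OR false = true
[1.3.1.3.1] false OR false = false
[1.3.1.3] NOT false = true
[1.3.1] false AND true AND true = false
[1.3] NOT false = true
[1.4.1.1] false → false (antecedent false ⇒ implication holds) = true
[1.4.1] NOT true = false
[1.4.2.1] false AND false = false
[1.4.2] NOT false = true
[1.4] exactly-one(false, true) = true
[1] true AND true AND true AND true = true
[root] NOT true = false
Overall: false → denied

Denied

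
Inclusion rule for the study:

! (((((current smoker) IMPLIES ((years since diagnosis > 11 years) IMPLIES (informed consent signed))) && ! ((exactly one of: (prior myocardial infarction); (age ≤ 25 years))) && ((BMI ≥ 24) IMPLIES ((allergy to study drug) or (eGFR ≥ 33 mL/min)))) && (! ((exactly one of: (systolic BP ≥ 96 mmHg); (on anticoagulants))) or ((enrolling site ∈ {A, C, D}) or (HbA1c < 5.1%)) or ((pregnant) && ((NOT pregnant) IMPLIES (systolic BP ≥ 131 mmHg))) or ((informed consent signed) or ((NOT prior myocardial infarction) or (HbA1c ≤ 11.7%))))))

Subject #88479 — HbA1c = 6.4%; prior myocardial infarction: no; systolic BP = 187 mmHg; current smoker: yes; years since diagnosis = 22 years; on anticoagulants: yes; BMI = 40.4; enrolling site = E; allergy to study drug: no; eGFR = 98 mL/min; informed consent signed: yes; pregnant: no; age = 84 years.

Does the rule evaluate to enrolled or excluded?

Excluded

Atomic conditions:
  current smoker: yes → true
  years since diagnosis > 11 years: 22 > 11 is true
  informed consent signed: yes → true
  prior myocardial infarction: no → false
  age ≤ 25 years: 84 ≤ 25 is false
  BMI ≥ 24: 40.4 ≥ 24 is true
  allergy to study drug: no → false
  eGFR ≥ 33 mL/min: 98 ≥ 33 is true
  systolic BP ≥ 96 mmHg: 187 ≥ 96 is true
  on anticoagulants: yes → true
  enrolling site ∈ {A, C, D}: E is not in the set → false
  HbA1c < 5.1%: 6.4 < 5.1 is false
  pregnant: no → false
  NOT pregnant: no → true
  systolic BP ≥ 131 mmHg: 187 ≥ 131 is true
  NOT prior myocardial infarction: no → true
  HbA1c ≤ 11.7%: 6.4 ≤ 11.7 is true
Combine:
[1.1.1.2] true → true = true
[1.1.1] true → true = true
[1.1.2.1] exactly-one(false, false) = false
[1.1.2] NOT false = true
[1.1.3.2] false OR true = true
[1.1.3] true → true = true
[1.1] true AND true AND true = true
[1.2.1.1] exactly-one(true, true) = false
[1.2.1] NOT false = true
[1.2.2] false OR false = false
[1.2.3.2] true → true = true
[1.2.3] false AND true = false
[1.2.4.2] true OR true = true
[1.2.4] true OR true = true
[1.2] true OR false OR false OR true = true
[1] true AND true = true
[root] NOT true = false
Overall: false → excluded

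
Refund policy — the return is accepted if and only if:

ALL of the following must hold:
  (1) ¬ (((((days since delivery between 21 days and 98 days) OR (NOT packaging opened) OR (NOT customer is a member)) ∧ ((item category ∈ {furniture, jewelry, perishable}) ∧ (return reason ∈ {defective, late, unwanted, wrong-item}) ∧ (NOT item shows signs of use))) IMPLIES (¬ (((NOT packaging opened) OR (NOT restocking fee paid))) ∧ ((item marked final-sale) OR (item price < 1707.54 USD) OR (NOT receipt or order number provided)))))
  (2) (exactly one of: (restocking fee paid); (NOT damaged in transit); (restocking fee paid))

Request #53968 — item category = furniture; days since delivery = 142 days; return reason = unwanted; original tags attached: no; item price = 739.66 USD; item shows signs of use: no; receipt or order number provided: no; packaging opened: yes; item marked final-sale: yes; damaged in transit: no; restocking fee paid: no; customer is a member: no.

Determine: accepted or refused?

Accepted

Atomic conditions:
  days since delivery between 21 days and 98 days: 142 in [21, 98] is false
  NOT packaging opened: yes → false
  NOT customer is a member: no → true
  item category ∈ {furniture, jewelry, perishable}: furniture is in the set → true
  return reason ∈ {defective, late, unwanted, wrong-item}: unwanted is in the set → true
  NOT item shows signs of use: no → true
  NOT restocking fee paid: no → true
  item marked final-sale: yes → true
  item price < 1707.54 USD: 739.66 < 1707.54 is true
  NOT receipt or order number provided: no → true
  restocking fee paid: no → false
  NOT damaged in transit: no → true
Combine:
[1.1.1.1] false OR false OR true = true
[1.1.1.2] true AND true AND true = true
[1.1.1] true AND true = true
[1.1.2.1.1] false OR true = true
[1.1.2.1] NOT true = false
[1.1.2.2] true OR true OR true = true
[1.1.2] false AND true = false
[1.1] true → false = false
[1] NOT false = true
[2] exactly-one(false, true, false) = true
[root] true AND true = true
Overall: true → accepted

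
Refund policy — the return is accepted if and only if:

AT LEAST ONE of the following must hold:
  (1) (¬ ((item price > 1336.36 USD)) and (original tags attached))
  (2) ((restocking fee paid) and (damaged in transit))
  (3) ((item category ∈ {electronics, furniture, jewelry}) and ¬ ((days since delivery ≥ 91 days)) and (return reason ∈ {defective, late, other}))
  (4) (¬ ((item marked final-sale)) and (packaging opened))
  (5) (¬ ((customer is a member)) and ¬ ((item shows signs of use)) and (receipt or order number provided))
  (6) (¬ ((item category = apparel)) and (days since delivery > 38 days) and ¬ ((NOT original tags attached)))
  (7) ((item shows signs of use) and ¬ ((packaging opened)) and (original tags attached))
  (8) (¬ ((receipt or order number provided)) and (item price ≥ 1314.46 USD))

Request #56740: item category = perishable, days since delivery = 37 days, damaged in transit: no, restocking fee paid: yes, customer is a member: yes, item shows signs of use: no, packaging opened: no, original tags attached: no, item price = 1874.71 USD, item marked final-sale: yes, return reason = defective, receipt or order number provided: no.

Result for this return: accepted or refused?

Accepted

Atomic conditions:
  item price > 1336.36 USD: 1874.71 > 1336.36 is true
  original tags attached: no → false
  restocking fee paid: yes → true
  damaged in transit: no → false
  item category ∈ {electronics, furniture, jewelry}: perishable is not in the set → false
  days since delivery ≥ 91 days: 37 ≥ 91 is false
  return reason ∈ {defective, late, other}: defective is in the set → true
  item marked final-sale: yes → true
  packaging opened: no → false
  customer is a member: yes → true
  item shows signs of use: no → false
  receipt or order number provided: no → false
  item category = apparel: perishable == apparel is false
  days since delivery > 38 days: 37 > 38 is false
  NOT original tags attached: no → true
  item price ≥ 1314.46 USD: 1874.71 ≥ 1314.46 is true
Combine:
[1.1] NOT true = false
[1] false AND false = false
[2] true AND false = false
[3.2] NOT false = true
[3] false AND true AND true = false
[4.1] NOT true = false
[4] false AND false = false
[5.1] NOT true = false
[5.2] NOT false = true
[5] false AND true AND false = false
[6.1] NOT false = true
[6.3] NOT true = false
[6] true AND false AND false = false
[7.2] NOT false = true
[7] false AND true AND false = false
[8.1] NOT false = true
[8] true AND true = true
[root] false OR false OR false OR false OR false OR false OR false OR true = true
Overall: true → accepted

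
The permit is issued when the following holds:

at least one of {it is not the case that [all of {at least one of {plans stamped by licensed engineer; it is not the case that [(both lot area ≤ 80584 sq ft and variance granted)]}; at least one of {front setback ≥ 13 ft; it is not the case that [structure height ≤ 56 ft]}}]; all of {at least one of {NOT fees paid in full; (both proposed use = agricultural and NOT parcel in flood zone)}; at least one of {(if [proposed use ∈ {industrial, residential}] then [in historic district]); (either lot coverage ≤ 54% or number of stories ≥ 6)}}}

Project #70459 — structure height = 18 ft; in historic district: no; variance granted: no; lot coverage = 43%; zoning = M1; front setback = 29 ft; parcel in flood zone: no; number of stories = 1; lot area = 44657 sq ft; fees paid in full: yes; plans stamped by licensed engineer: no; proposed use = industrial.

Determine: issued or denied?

Denied

Atomic conditions:
  plans stamped by licensed engineer: no → false
  lot area ≤ 80584 sq ft: 44657 ≤ 80584 is true
  variance granted: no → false
  front setback ≥ 13 ft: 29 ≥ 13 is true
  structure height ≤ 56 ft: 18 ≤ 56 is true
  NOT fees paid in full: yes → false
  proposed use = agricultural: industrial == agricultural is false
  NOT parcel in flood zone: no → true
  proposed use ∈ {industrial, residential}: industrial is in the set → true
  in historic district: no → false
  lot coverage ≤ 54%: 43 ≤ 54 is true
  number of stories ≥ 6: 1 ≥ 6 is false
Combine:
[1.1.1.2.1] true AND false = false
[1.1.1.2] NOT false = true
[1.1.1] false OR true = true
[1.1.2.2] NOT true = false
[1.1.2] true OR false = true
[1.1] true AND true = true
[1] NOT true = false
[2.1.2] false AND true = false
[2.1] false OR false = false
[2.2.1] true → false = false
[2.2.2] true OR false = true
[2.2] false OR true = true
[2] false AND true = false
[root] false OR false = false
Overall: false → denied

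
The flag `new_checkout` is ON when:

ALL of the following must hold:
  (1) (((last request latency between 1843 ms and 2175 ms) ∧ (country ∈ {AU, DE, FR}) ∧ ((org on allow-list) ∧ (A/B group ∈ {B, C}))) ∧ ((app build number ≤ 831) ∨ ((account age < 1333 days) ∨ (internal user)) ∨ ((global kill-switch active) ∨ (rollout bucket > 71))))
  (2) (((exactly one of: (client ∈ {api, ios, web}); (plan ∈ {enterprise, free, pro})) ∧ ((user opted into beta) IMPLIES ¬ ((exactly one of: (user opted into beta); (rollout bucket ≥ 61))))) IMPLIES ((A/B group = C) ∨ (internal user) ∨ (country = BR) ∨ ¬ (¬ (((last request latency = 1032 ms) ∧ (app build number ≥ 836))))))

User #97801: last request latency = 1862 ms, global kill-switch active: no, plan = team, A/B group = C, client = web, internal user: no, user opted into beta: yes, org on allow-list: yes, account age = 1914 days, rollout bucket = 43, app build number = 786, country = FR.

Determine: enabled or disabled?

Atomic conditions:
  last request latency between 1843 ms and 2175 ms: 1862 in [1843, 2175] is true
  country ∈ {AU, DE, FR}: FR is in the set → true
  org on allow-list: yes → true
  A/B group ∈ {B, C}: C is in the set → true
  app build number ≤ 831: 786 ≤ 831 is true
  account age < 1333 days: 1914 < 1333 is false
  internal user: no → false
  global kill-switch active: no → false
  rollout bucket > 71: 43 > 71 is false
  client ∈ {api, ios, web}: web is in the set → true
  plan ∈ {enterprise, free, pro}: team is not in the set → false
  user opted into beta: yes → true
  rollout bucket ≥ 61: 43 ≥ 61 is false
  A/B group = C: C == C is true
  country = BR: FR == BR is false
  last request latency = 1032 ms: 1862 == 1032 is false
  app build number ≥ 836: 786 ≥ 836 is false
Combine:
[1.1.3] true AND true = true
[1.1] true AND true AND true = true
[1.2.2] false OR false = false
[1.2.3] false OR false = false
[1.2] true OR false OR false = true
[1] true AND true = true
[2.1.1] exactly-one(true, false) = true
[2.1.2.2.1] exactly-one(true, false) = true
[2.1.2.2] NOT true = false
[2.1.2] true → false = false
[2.1] true AND false = false
[2.2.4.1.1] false AND false = false
[2.2.4.1] NOT false = true
[2.2.4] NOT true = false
[2.2] true OR false OR false OR false = true
[2] false → true (antecedent false ⇒ implication holds) = true
[root] true AND true = true
Overall: true → enabled

Enabled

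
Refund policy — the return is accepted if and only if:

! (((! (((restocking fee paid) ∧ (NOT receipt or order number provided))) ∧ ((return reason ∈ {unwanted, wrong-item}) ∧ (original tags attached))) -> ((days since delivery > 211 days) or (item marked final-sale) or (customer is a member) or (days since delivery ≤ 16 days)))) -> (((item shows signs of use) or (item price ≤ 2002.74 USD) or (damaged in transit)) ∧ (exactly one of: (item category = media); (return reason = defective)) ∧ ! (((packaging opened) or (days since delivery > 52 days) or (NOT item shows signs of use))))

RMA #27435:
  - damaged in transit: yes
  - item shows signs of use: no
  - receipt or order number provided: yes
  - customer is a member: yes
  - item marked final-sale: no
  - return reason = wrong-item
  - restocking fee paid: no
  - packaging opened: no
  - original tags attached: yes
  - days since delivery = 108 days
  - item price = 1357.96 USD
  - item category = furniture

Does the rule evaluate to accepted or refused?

Atomic conditions:
  restocking fee paid: no → false
  NOT receipt or order number provided: yes → false
  return reason ∈ {unwanted, wrong-item}: wrong-item is in the set → true
  original tags attached: yes → true
  days since delivery > 211 days: 108 > 211 is false
  item marked final-sale: no → false
  customer is a member: yes → true
  days since delivery ≤ 16 days: 108 ≤ 16 is false
  item shows signs of use: no → false
  item price ≤ 2002.74 USD: 1357.96 ≤ 2002.74 is true
  damaged in transit: yes → true
  item category = media: furniture == media is false
  return reason = defective: wrong-item == defective is false
  packaging opened: no → false
  days since delivery > 52 days: 108 > 52 is true
  NOT item shows signs of use: no → true
Combine:
[1.1.1.1.1] false AND false = false
[1.1.1.1] NOT false = true
[1.1.1.2] true AND true = true
[1.1.1] true AND true = true
[1.1.2] false OR false OR true OR false = true
[1.1] true → true = true
[1] NOT true = false
[2.1] false OR true OR true = true
[2.2] exactly-one(false, false) = false
[2.3.1] false OR true OR true = true
[2.3] NOT true = false
[2] true AND false AND false = false
[root] false → false (antecedent false ⇒ implication holds) = true
Overall: true → accepted

Accepted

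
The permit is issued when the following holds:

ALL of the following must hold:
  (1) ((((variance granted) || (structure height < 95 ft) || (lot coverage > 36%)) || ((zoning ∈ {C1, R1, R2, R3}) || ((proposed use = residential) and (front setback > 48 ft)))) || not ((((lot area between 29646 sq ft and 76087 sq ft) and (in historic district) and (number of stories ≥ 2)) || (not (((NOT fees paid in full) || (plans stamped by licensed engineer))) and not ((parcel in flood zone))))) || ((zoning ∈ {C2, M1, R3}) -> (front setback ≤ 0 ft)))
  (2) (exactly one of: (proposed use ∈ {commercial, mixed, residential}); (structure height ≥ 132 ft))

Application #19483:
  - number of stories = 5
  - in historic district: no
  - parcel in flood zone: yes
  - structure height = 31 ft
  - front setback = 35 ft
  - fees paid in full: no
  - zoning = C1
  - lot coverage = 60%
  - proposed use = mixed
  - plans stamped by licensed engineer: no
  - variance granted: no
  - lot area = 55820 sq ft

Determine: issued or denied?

Atomic conditions:
  variance granted: no → false
  structure height < 95 ft: 31 < 95 is true
  lot coverage > 36%: 60 > 36 is true
  zoning ∈ {C1, R1, R2, R3}: C1 is in the set → true
  proposed use = residential: mixed == residential is false
  front setback > 48 ft: 35 > 48 is false
  lot area between 29646 sq ft and 76087 sq ft: 55820 in [29646, 76087] is true
  in historic district: no → false
  number of stories ≥ 2: 5 ≥ 2 is true
  NOT fees paid in full: no → true
  plans stamped by licensed engineer: no → false
  parcel in flood zone: yes → true
  zoning ∈ {C2, M1, R3}: C1 is not in the set → false
  front setback ≤ 0 ft: 35 ≤ 0 is false
  proposed use ∈ {commercial, mixed, residential}: mixed is in the set → true
  structure height ≥ 132 ft: 31 ≥ 132 is false
Combine:
[1.1.1] false OR true OR true = true
[1.1.2.2] false AND false = false
[1.1.2] true OR false = true
[1.1] true OR true = true
[1.2.1.1] true AND false AND true = false
[1.2.1.2.1.1] true OR false = true
[1.2.1.2.1] NOT true = false
[1.2.1.2.2] NOT true = false
[1.2.1.2] false AND false = false
[1.2.1] false OR false = false
[1.2] NOT false = true
[1.3] false → false (antecedent false ⇒ implication holds) = true
[1] true OR true OR true = true
[2] exactly-one(true, false) = true
[root] true AND true = true
Overall: true → issued

Issued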